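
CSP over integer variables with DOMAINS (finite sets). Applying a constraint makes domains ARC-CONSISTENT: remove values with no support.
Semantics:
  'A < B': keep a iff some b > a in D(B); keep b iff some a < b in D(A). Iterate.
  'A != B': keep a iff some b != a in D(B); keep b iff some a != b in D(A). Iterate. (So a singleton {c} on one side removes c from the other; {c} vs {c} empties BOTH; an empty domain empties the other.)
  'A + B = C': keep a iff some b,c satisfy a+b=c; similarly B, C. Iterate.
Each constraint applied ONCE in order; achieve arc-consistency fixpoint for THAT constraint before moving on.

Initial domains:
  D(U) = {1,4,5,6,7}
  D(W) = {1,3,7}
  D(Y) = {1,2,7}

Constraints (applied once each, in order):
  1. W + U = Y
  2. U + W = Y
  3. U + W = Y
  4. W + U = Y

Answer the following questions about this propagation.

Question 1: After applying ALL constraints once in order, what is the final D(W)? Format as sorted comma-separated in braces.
Answer: {1,3}

Derivation:
Constraint 1 (W + U = Y) on D(W)={1,3,7} D(U)={1,4,5,6,7} D(Y)={1,2,7}: W {1,3,7}->{1,3}; U {1,4,5,6,7}->{1,4,6}; Y {1,2,7}->{2,7}
Constraint 2 (U + W = Y) on D(U)={1,4,6} D(W)={1,3} D(Y)={2,7}: no change
Constraint 3 (U + W = Y) on D(U)={1,4,6} D(W)={1,3} D(Y)={2,7}: no change
Constraint 4 (W + U = Y) on D(W)={1,3} D(U)={1,4,6} D(Y)={2,7}: no change
So after all 4 constraints: D(W) = {1,3}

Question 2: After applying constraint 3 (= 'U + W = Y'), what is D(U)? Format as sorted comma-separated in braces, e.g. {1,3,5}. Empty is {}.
Constraint 1 (W + U = Y) on D(W)={1,3,7} D(U)={1,4,5,6,7} D(Y)={1,2,7}: W {1,3,7}->{1,3}; U {1,4,5,6,7}->{1,4,6}; Y {1,2,7}->{2,7}
Constraint 2 (U + W = Y) on D(U)={1,4,6} D(W)={1,3} D(Y)={2,7}: no change
Constraint 3 (U + W = Y) on D(U)={1,4,6} D(W)={1,3} D(Y)={2,7}: no change
So after constraint 3: D(U) = {1,4,6}

Answer: {1,4,6}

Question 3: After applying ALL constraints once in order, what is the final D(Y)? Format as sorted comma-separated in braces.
Constraint 1 (W + U = Y) on D(W)={1,3,7} D(U)={1,4,5,6,7} D(Y)={1,2,7}: W {1,3,7}->{1,3}; U {1,4,5,6,7}->{1,4,6}; Y {1,2,7}->{2,7}
Constraint 2 (U + W = Y) on D(U)={1,4,6} D(W)={1,3} D(Y)={2,7}: no change
Constraint 3 (U + W = Y) on D(U)={1,4,6} D(W)={1,3} D(Y)={2,7}: no change
Constraint 4 (W + U = Y) on D(W)={1,3} D(U)={1,4,6} D(Y)={2,7}: no change
So after all 4 constraints: D(Y) = {2,7}

Answer: {2,7}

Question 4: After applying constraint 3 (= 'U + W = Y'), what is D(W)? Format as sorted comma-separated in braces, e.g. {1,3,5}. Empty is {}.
Answer: {1,3}

Derivation:
Constraint 1 (W + U = Y) on D(W)={1,3,7} D(U)={1,4,5,6,7} D(Y)={1,2,7}: W {1,3,7}->{1,3}; U {1,4,5,6,7}->{1,4,6}; Y {1,2,7}->{2,7}
Constraint 2 (U + W = Y) on D(U)={1,4,6} D(W)={1,3} D(Y)={2,7}: no change
Constraint 3 (U + W = Y) on D(U)={1,4,6} D(W)={1,3} D(Y)={2,7}: no change
So after constraint 3: D(W) = {1,3}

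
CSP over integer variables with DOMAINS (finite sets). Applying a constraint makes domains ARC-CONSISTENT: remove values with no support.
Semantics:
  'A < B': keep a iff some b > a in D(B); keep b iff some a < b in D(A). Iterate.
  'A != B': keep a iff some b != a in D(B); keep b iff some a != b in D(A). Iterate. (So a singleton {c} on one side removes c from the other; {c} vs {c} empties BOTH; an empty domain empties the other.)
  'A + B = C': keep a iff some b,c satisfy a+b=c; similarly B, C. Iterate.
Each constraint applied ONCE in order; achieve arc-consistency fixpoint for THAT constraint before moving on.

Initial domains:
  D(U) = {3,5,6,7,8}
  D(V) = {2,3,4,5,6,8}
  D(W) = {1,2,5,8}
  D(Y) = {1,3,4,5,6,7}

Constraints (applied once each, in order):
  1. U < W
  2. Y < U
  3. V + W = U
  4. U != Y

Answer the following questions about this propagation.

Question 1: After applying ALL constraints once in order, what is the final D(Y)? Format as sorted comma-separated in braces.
Answer: {1,3,4,5,6}

Derivation:
Constraint 1 (U < W) on D(U)={3,5,6,7,8} D(W)={1,2,5,8}: U {3,5,6,7,8}->{3,5,6,7}; W {1,2,5,8}->{5,8}
Constraint 2 (Y < U) on D(Y)={1,3,4,5,6,7} D(U)={3,5,6,7}: Y {1,3,4,5,6,7}->{1,3,4,5,6}
Constraint 3 (V + W = U) on D(V)={2,3,4,5,6,8} D(W)={5,8} D(U)={3,5,6,7}: V {2,3,4,5,6,8}->{2}; W {5,8}->{5}; U {3,5,6,7}->{7}
Constraint 4 (U != Y) on D(U)={7} D(Y)={1,3,4,5,6}: no change
So after all 4 constraints: D(Y) = {1,3,4,5,6}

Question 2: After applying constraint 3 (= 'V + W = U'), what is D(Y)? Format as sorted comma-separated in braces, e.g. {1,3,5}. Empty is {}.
Answer: {1,3,4,5,6}

Derivation:
Constraint 1 (U < W) on D(U)={3,5,6,7,8} D(W)={1,2,5,8}: U {3,5,6,7,8}->{3,5,6,7}; W {1,2,5,8}->{5,8}
Constraint 2 (Y < U) on D(Y)={1,3,4,5,6,7} D(U)={3,5,6,7}: Y {1,3,4,5,6,7}->{1,3,4,5,6}
Constraint 3 (V + W = U) on D(V)={2,3,4,5,6,8} D(W)={5,8} D(U)={3,5,6,7}: V {2,3,4,5,6,8}->{2}; W {5,8}->{5}; U {3,5,6,7}->{7}
So after constraint 3: D(Y) = {1,3,4,5,6}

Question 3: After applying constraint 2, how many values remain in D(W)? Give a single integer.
Answer: 2

Derivation:
Constraint 1 (U < W) on D(U)={3,5,6,7,8} D(W)={1,2,5,8}: U {3,5,6,7,8}->{3,5,6,7}; W {1,2,5,8}->{5,8}
Constraint 2 (Y < U) on D(Y)={1,3,4,5,6,7} D(U)={3,5,6,7}: Y {1,3,4,5,6,7}->{1,3,4,5,6}
So after constraint 2: D(W)={5,8}, size = 2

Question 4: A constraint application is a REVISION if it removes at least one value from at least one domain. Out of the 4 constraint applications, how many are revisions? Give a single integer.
Constraint 1 (U < W) on D(U)={3,5,6,7,8} D(W)={1,2,5,8}: U {3,5,6,7,8}->{3,5,6,7}; W {1,2,5,8}->{5,8} => REVISION
Constraint 2 (Y < U) on D(Y)={1,3,4,5,6,7} D(U)={3,5,6,7}: Y {1,3,4,5,6,7}->{1,3,4,5,6} => REVISION
Constraint 3 (V + W = U) on D(V)={2,3,4,5,6,8} D(W)={5,8} D(U)={3,5,6,7}: V {2,3,4,5,6,8}->{2}; W {5,8}->{5}; U {3,5,6,7}->{7} => REVISION
Constraint 4 (U != Y) on D(U)={7} D(Y)={1,3,4,5,6}: no change => not a revision
Total revisions = 3

Answer: 3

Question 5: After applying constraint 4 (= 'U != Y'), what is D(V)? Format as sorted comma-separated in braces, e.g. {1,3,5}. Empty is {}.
Answer: {2}

Derivation:
Constraint 1 (U < W) on D(U)={3,5,6,7,8} D(W)={1,2,5,8}: U {3,5,6,7,8}->{3,5,6,7}; W {1,2,5,8}->{5,8}
Constraint 2 (Y < U) on D(Y)={1,3,4,5,6,7} D(U)={3,5,6,7}: Y {1,3,4,5,6,7}->{1,3,4,5,6}
Constraint 3 (V + W = U) on D(V)={2,3,4,5,6,8} D(W)={5,8} D(U)={3,5,6,7}: V {2,3,4,5,6,8}->{2}; W {5,8}->{5}; U {3,5,6,7}->{7}
Constraint 4 (U != Y) on D(U)={7} D(Y)={1,3,4,5,6}: no change
So after constraint 4: D(V) = {2}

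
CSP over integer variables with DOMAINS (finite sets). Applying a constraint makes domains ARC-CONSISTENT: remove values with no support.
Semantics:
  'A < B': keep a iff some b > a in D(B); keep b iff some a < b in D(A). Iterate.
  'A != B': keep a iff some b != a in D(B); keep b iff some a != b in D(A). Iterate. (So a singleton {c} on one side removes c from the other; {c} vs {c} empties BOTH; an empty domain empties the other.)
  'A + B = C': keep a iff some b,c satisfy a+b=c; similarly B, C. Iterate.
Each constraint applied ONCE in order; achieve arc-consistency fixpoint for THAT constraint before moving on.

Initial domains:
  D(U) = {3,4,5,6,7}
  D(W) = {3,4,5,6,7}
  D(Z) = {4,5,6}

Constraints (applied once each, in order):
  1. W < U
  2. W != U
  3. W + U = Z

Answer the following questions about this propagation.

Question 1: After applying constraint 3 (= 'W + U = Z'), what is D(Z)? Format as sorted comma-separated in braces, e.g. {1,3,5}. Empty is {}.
Constraint 1 (W < U) on D(W)={3,4,5,6,7} D(U)={3,4,5,6,7}: W {3,4,5,6,7}->{3,4,5,6}; U {3,4,5,6,7}->{4,5,6,7}
Constraint 2 (W != U) on D(W)={3,4,5,6} D(U)={4,5,6,7}: no change
Constraint 3 (W + U = Z) on D(W)={3,4,5,6} D(U)={4,5,6,7} D(Z)={4,5,6}: W {3,4,5,6}->{}; U {4,5,6,7}->{}; Z {4,5,6}->{}
So after constraint 3: D(Z) = {}

Answer: {}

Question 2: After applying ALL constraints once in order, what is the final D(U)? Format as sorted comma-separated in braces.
Answer: {}

Derivation:
Constraint 1 (W < U) on D(W)={3,4,5,6,7} D(U)={3,4,5,6,7}: W {3,4,5,6,7}->{3,4,5,6}; U {3,4,5,6,7}->{4,5,6,7}
Constraint 2 (W != U) on D(W)={3,4,5,6} D(U)={4,5,6,7}: no change
Constraint 3 (W + U = Z) on D(W)={3,4,5,6} D(U)={4,5,6,7} D(Z)={4,5,6}: W {3,4,5,6}->{}; U {4,5,6,7}->{}; Z {4,5,6}->{}
So after all 3 constraints: D(U) = {}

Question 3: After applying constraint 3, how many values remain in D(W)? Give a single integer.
Constraint 1 (W < U) on D(W)={3,4,5,6,7} D(U)={3,4,5,6,7}: W {3,4,5,6,7}->{3,4,5,6}; U {3,4,5,6,7}->{4,5,6,7}
Constraint 2 (W != U) on D(W)={3,4,5,6} D(U)={4,5,6,7}: no change
Constraint 3 (W + U = Z) on D(W)={3,4,5,6} D(U)={4,5,6,7} D(Z)={4,5,6}: W {3,4,5,6}->{}; U {4,5,6,7}->{}; Z {4,5,6}->{}
So after constraint 3: D(W)={}, size = 0

Answer: 0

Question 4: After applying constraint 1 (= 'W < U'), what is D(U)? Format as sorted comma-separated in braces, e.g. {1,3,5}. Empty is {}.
Constraint 1 (W < U) on D(W)={3,4,5,6,7} D(U)={3,4,5,6,7}: W {3,4,5,6,7}->{3,4,5,6}; U {3,4,5,6,7}->{4,5,6,7}
So after constraint 1: D(U) = {4,5,6,7}

Answer: {4,5,6,7}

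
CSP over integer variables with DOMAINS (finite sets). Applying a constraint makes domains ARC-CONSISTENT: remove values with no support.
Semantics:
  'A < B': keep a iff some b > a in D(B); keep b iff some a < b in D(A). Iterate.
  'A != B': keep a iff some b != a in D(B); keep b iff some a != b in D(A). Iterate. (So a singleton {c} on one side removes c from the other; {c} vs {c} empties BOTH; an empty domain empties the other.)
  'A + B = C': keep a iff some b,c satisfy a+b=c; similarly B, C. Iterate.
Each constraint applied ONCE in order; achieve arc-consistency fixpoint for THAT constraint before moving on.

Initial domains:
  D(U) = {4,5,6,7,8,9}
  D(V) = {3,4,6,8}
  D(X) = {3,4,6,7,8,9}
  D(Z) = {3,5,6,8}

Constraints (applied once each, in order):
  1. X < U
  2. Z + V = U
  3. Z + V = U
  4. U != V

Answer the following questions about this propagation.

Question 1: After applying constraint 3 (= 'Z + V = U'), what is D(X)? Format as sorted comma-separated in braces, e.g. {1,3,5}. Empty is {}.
Answer: {3,4,6,7,8}

Derivation:
Constraint 1 (X < U) on D(X)={3,4,6,7,8,9} D(U)={4,5,6,7,8,9}: X {3,4,6,7,8,9}->{3,4,6,7,8}
Constraint 2 (Z + V = U) on D(Z)={3,5,6,8} D(V)={3,4,6,8} D(U)={4,5,6,7,8,9}: Z {3,5,6,8}->{3,5,6}; V {3,4,6,8}->{3,4,6}; U {4,5,6,7,8,9}->{6,7,8,9}
Constraint 3 (Z + V = U) on D(Z)={3,5,6} D(V)={3,4,6} D(U)={6,7,8,9}: no change
So after constraint 3: D(X) = {3,4,6,7,8}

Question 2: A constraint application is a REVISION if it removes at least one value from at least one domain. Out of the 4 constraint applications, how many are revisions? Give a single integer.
Constraint 1 (X < U) on D(X)={3,4,6,7,8,9} D(U)={4,5,6,7,8,9}: X {3,4,6,7,8,9}->{3,4,6,7,8} => REVISION
Constraint 2 (Z + V = U) on D(Z)={3,5,6,8} D(V)={3,4,6,8} D(U)={4,5,6,7,8,9}: Z {3,5,6,8}->{3,5,6}; V {3,4,6,8}->{3,4,6}; U {4,5,6,7,8,9}->{6,7,8,9} => REVISION
Constraint 3 (Z + V = U) on D(Z)={3,5,6} D(V)={3,4,6} D(U)={6,7,8,9}: no change => not a revision
Constraint 4 (U != V) on D(U)={6,7,8,9} D(V)={3,4,6}: no change => not a revision
Total revisions = 2

Answer: 2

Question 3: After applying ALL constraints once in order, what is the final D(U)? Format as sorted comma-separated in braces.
Answer: {6,7,8,9}

Derivation:
Constraint 1 (X < U) on D(X)={3,4,6,7,8,9} D(U)={4,5,6,7,8,9}: X {3,4,6,7,8,9}->{3,4,6,7,8}
Constraint 2 (Z + V = U) on D(Z)={3,5,6,8} D(V)={3,4,6,8} D(U)={4,5,6,7,8,9}: Z {3,5,6,8}->{3,5,6}; V {3,4,6,8}->{3,4,6}; U {4,5,6,7,8,9}->{6,7,8,9}
Constraint 3 (Z + V = U) on D(Z)={3,5,6} D(V)={3,4,6} D(U)={6,7,8,9}: no change
Constraint 4 (U != V) on D(U)={6,7,8,9} D(V)={3,4,6}: no change
So after all 4 constraints: D(U) = {6,7,8,9}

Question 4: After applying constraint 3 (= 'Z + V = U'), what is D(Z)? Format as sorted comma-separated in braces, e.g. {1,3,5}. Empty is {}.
Answer: {3,5,6}

Derivation:
Constraint 1 (X < U) on D(X)={3,4,6,7,8,9} D(U)={4,5,6,7,8,9}: X {3,4,6,7,8,9}->{3,4,6,7,8}
Constraint 2 (Z + V = U) on D(Z)={3,5,6,8} D(V)={3,4,6,8} D(U)={4,5,6,7,8,9}: Z {3,5,6,8}->{3,5,6}; V {3,4,6,8}->{3,4,6}; U {4,5,6,7,8,9}->{6,7,8,9}
Constraint 3 (Z + V = U) on D(Z)={3,5,6} D(V)={3,4,6} D(U)={6,7,8,9}: no change
So after constraint 3: D(Z) = {3,5,6}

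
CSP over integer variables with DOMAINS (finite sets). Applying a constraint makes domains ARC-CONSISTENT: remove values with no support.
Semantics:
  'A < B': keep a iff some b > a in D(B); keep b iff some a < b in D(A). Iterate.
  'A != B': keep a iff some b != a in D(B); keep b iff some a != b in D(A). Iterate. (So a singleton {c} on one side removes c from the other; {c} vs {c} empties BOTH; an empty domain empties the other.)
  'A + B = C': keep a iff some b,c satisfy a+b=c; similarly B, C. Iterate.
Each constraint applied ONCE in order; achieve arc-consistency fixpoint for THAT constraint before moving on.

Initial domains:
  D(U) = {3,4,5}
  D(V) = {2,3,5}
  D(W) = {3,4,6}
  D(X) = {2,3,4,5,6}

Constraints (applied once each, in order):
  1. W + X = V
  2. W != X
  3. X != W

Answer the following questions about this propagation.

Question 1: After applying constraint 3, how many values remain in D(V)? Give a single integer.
Answer: 1

Derivation:
Constraint 1 (W + X = V) on D(W)={3,4,6} D(X)={2,3,4,5,6} D(V)={2,3,5}: W {3,4,6}->{3}; X {2,3,4,5,6}->{2}; V {2,3,5}->{5}
Constraint 2 (W != X) on D(W)={3} D(X)={2}: no change
Constraint 3 (X != W) on D(X)={2} D(W)={3}: no change
So after constraint 3: D(V)={5}, size = 1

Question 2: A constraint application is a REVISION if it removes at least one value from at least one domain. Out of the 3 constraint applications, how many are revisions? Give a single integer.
Answer: 1

Derivation:
Constraint 1 (W + X = V) on D(W)={3,4,6} D(X)={2,3,4,5,6} D(V)={2,3,5}: W {3,4,6}->{3}; X {2,3,4,5,6}->{2}; V {2,3,5}->{5} => REVISION
Constraint 2 (W != X) on D(W)={3} D(X)={2}: no change => not a revision
Constraint 3 (X != W) on D(X)={2} D(W)={3}: no change => not a revision
Total revisions = 1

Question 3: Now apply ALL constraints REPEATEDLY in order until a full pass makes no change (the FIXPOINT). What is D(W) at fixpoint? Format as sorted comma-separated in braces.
pass 0 (initial): D(W)={3,4,6}
pass 1: V {2,3,5}->{5}; W {3,4,6}->{3}; X {2,3,4,5,6}->{2}
pass 2: no change
Fixpoint after 2 passes: D(W) = {3}

Answer: {3}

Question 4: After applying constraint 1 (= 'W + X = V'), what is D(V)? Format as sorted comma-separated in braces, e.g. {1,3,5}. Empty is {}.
Answer: {5}

Derivation:
Constraint 1 (W + X = V) on D(W)={3,4,6} D(X)={2,3,4,5,6} D(V)={2,3,5}: W {3,4,6}->{3}; X {2,3,4,5,6}->{2}; V {2,3,5}->{5}
So after constraint 1: D(V) = {5}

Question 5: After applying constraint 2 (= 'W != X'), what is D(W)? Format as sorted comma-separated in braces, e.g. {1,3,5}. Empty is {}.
Answer: {3}

Derivation:
Constraint 1 (W + X = V) on D(W)={3,4,6} D(X)={2,3,4,5,6} D(V)={2,3,5}: W {3,4,6}->{3}; X {2,3,4,5,6}->{2}; V {2,3,5}->{5}
Constraint 2 (W != X) on D(W)={3} D(X)={2}: no change
So after constraint 2: D(W) = {3}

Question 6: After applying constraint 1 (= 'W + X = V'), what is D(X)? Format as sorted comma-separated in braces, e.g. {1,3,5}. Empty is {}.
Constraint 1 (W + X = V) on D(W)={3,4,6} D(X)={2,3,4,5,6} D(V)={2,3,5}: W {3,4,6}->{3}; X {2,3,4,5,6}->{2}; V {2,3,5}->{5}
So after constraint 1: D(X) = {2}

Answer: {2}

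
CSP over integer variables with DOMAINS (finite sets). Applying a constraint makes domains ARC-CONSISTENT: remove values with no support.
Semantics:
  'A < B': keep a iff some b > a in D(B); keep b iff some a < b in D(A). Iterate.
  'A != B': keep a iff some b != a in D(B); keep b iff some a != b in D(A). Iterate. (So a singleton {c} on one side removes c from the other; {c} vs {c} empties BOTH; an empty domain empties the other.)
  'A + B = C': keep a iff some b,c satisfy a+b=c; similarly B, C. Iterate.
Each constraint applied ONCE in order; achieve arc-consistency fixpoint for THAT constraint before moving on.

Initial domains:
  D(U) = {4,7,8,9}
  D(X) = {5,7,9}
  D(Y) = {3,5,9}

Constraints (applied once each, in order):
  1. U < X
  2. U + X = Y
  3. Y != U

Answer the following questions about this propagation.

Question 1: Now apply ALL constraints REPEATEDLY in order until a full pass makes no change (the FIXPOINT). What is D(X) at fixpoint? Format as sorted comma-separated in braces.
pass 0 (initial): D(X)={5,7,9}
pass 1: U {4,7,8,9}->{4}; X {5,7,9}->{5}; Y {3,5,9}->{9}
pass 2: no change
Fixpoint after 2 passes: D(X) = {5}

Answer: {5}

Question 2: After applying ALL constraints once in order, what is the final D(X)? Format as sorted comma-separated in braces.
Answer: {5}

Derivation:
Constraint 1 (U < X) on D(U)={4,7,8,9} D(X)={5,7,9}: U {4,7,8,9}->{4,7,8}
Constraint 2 (U + X = Y) on D(U)={4,7,8} D(X)={5,7,9} D(Y)={3,5,9}: U {4,7,8}->{4}; X {5,7,9}->{5}; Y {3,5,9}->{9}
Constraint 3 (Y != U) on D(Y)={9} D(U)={4}: no change
So after all 3 constraints: D(X) = {5}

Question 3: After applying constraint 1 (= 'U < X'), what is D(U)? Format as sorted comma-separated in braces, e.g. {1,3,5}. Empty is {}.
Answer: {4,7,8}

Derivation:
Constraint 1 (U < X) on D(U)={4,7,8,9} D(X)={5,7,9}: U {4,7,8,9}->{4,7,8}
So after constraint 1: D(U) = {4,7,8}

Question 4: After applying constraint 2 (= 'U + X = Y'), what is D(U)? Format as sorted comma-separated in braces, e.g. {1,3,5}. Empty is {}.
Answer: {4}

Derivation:
Constraint 1 (U < X) on D(U)={4,7,8,9} D(X)={5,7,9}: U {4,7,8,9}->{4,7,8}
Constraint 2 (U + X = Y) on D(U)={4,7,8} D(X)={5,7,9} D(Y)={3,5,9}: U {4,7,8}->{4}; X {5,7,9}->{5}; Y {3,5,9}->{9}
So after constraint 2: D(U) = {4}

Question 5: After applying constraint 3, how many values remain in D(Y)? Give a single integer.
Answer: 1

Derivation:
Constraint 1 (U < X) on D(U)={4,7,8,9} D(X)={5,7,9}: U {4,7,8,9}->{4,7,8}
Constraint 2 (U + X = Y) on D(U)={4,7,8} D(X)={5,7,9} D(Y)={3,5,9}: U {4,7,8}->{4}; X {5,7,9}->{5}; Y {3,5,9}->{9}
Constraint 3 (Y != U) on D(Y)={9} D(U)={4}: no change
So after constraint 3: D(Y)={9}, size = 1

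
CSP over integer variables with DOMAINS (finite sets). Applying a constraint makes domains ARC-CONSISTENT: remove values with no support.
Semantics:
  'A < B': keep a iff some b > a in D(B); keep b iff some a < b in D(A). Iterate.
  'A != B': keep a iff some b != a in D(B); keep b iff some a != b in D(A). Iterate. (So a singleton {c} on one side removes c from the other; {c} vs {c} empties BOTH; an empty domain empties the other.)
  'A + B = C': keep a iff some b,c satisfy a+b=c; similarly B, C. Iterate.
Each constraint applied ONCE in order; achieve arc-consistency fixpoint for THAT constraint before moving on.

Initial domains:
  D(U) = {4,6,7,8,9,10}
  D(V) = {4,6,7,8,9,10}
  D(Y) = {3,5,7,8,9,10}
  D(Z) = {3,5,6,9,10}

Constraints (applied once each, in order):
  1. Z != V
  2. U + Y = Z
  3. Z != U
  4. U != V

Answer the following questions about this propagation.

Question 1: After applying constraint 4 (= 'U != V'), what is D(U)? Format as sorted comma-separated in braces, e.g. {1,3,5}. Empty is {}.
Constraint 1 (Z != V) on D(Z)={3,5,6,9,10} D(V)={4,6,7,8,9,10}: no change
Constraint 2 (U + Y = Z) on D(U)={4,6,7,8,9,10} D(Y)={3,5,7,8,9,10} D(Z)={3,5,6,9,10}: U {4,6,7,8,9,10}->{4,6,7}; Y {3,5,7,8,9,10}->{3,5}; Z {3,5,6,9,10}->{9,10}
Constraint 3 (Z != U) on D(Z)={9,10} D(U)={4,6,7}: no change
Constraint 4 (U != V) on D(U)={4,6,7} D(V)={4,6,7,8,9,10}: no change
So after constraint 4: D(U) = {4,6,7}

Answer: {4,6,7}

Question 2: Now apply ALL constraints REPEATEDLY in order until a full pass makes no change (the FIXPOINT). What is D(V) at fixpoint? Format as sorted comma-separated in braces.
Answer: {4,6,7,8,9,10}

Derivation:
pass 0 (initial): D(V)={4,6,7,8,9,10}
pass 1: U {4,6,7,8,9,10}->{4,6,7}; Y {3,5,7,8,9,10}->{3,5}; Z {3,5,6,9,10}->{9,10}
pass 2: no change
Fixpoint after 2 passes: D(V) = {4,6,7,8,9,10}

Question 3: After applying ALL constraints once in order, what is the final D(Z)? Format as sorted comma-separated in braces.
Constraint 1 (Z != V) on D(Z)={3,5,6,9,10} D(V)={4,6,7,8,9,10}: no change
Constraint 2 (U + Y = Z) on D(U)={4,6,7,8,9,10} D(Y)={3,5,7,8,9,10} D(Z)={3,5,6,9,10}: U {4,6,7,8,9,10}->{4,6,7}; Y {3,5,7,8,9,10}->{3,5}; Z {3,5,6,9,10}->{9,10}
Constraint 3 (Z != U) on D(Z)={9,10} D(U)={4,6,7}: no change
Constraint 4 (U != V) on D(U)={4,6,7} D(V)={4,6,7,8,9,10}: no change
So after all 4 constraints: D(Z) = {9,10}

Answer: {9,10}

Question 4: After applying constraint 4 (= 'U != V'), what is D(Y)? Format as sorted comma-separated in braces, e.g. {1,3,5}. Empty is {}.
Answer: {3,5}

Derivation:
Constraint 1 (Z != V) on D(Z)={3,5,6,9,10} D(V)={4,6,7,8,9,10}: no change
Constraint 2 (U + Y = Z) on D(U)={4,6,7,8,9,10} D(Y)={3,5,7,8,9,10} D(Z)={3,5,6,9,10}: U {4,6,7,8,9,10}->{4,6,7}; Y {3,5,7,8,9,10}->{3,5}; Z {3,5,6,9,10}->{9,10}
Constraint 3 (Z != U) on D(Z)={9,10} D(U)={4,6,7}: no change
Constraint 4 (U != V) on D(U)={4,6,7} D(V)={4,6,7,8,9,10}: no change
So after constraint 4: D(Y) = {3,5}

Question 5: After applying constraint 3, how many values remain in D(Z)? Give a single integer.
Answer: 2

Derivation:
Constraint 1 (Z != V) on D(Z)={3,5,6,9,10} D(V)={4,6,7,8,9,10}: no change
Constraint 2 (U + Y = Z) on D(U)={4,6,7,8,9,10} D(Y)={3,5,7,8,9,10} D(Z)={3,5,6,9,10}: U {4,6,7,8,9,10}->{4,6,7}; Y {3,5,7,8,9,10}->{3,5}; Z {3,5,6,9,10}->{9,10}
Constraint 3 (Z != U) on D(Z)={9,10} D(U)={4,6,7}: no change
So after constraint 3: D(Z)={9,10}, size = 2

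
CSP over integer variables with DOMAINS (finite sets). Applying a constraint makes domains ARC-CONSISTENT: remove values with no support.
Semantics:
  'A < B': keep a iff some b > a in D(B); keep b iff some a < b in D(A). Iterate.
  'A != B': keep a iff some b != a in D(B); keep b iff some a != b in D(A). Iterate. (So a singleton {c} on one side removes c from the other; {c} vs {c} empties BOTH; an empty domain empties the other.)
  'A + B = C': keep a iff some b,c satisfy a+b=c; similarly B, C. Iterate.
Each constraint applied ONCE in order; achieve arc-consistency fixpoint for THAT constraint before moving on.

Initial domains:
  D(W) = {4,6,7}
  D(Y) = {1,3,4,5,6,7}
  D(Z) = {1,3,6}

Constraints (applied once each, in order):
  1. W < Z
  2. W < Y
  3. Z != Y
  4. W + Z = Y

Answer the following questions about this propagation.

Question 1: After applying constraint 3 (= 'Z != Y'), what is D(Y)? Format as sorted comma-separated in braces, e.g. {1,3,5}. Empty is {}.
Answer: {5,7}

Derivation:
Constraint 1 (W < Z) on D(W)={4,6,7} D(Z)={1,3,6}: W {4,6,7}->{4}; Z {1,3,6}->{6}
Constraint 2 (W < Y) on D(W)={4} D(Y)={1,3,4,5,6,7}: Y {1,3,4,5,6,7}->{5,6,7}
Constraint 3 (Z != Y) on D(Z)={6} D(Y)={5,6,7}: Y {5,6,7}->{5,7}
So after constraint 3: D(Y) = {5,7}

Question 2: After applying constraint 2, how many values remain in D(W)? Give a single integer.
Constraint 1 (W < Z) on D(W)={4,6,7} D(Z)={1,3,6}: W {4,6,7}->{4}; Z {1,3,6}->{6}
Constraint 2 (W < Y) on D(W)={4} D(Y)={1,3,4,5,6,7}: Y {1,3,4,5,6,7}->{5,6,7}
So after constraint 2: D(W)={4}, size = 1

Answer: 1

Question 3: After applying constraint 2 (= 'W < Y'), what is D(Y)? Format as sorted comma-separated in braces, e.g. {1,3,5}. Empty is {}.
Constraint 1 (W < Z) on D(W)={4,6,7} D(Z)={1,3,6}: W {4,6,7}->{4}; Z {1,3,6}->{6}
Constraint 2 (W < Y) on D(W)={4} D(Y)={1,3,4,5,6,7}: Y {1,3,4,5,6,7}->{5,6,7}
So after constraint 2: D(Y) = {5,6,7}

Answer: {5,6,7}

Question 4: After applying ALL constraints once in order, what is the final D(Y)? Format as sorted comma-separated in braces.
Answer: {}

Derivation:
Constraint 1 (W < Z) on D(W)={4,6,7} D(Z)={1,3,6}: W {4,6,7}->{4}; Z {1,3,6}->{6}
Constraint 2 (W < Y) on D(W)={4} D(Y)={1,3,4,5,6,7}: Y {1,3,4,5,6,7}->{5,6,7}
Constraint 3 (Z != Y) on D(Z)={6} D(Y)={5,6,7}: Y {5,6,7}->{5,7}
Constraint 4 (W + Z = Y) on D(W)={4} D(Z)={6} D(Y)={5,7}: W {4}->{}; Z {6}->{}; Y {5,7}->{}
So after all 4 constraints: D(Y) = {}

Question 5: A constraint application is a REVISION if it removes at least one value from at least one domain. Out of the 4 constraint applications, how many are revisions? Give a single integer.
Answer: 4

Derivation:
Constraint 1 (W < Z) on D(W)={4,6,7} D(Z)={1,3,6}: W {4,6,7}->{4}; Z {1,3,6}->{6} => REVISION
Constraint 2 (W < Y) on D(W)={4} D(Y)={1,3,4,5,6,7}: Y {1,3,4,5,6,7}->{5,6,7} => REVISION
Constraint 3 (Z != Y) on D(Z)={6} D(Y)={5,6,7}: Y {5,6,7}->{5,7} => REVISION
Constraint 4 (W + Z = Y) on D(W)={4} D(Z)={6} D(Y)={5,7}: W {4}->{}; Z {6}->{}; Y {5,7}->{} => REVISION
Total revisions = 4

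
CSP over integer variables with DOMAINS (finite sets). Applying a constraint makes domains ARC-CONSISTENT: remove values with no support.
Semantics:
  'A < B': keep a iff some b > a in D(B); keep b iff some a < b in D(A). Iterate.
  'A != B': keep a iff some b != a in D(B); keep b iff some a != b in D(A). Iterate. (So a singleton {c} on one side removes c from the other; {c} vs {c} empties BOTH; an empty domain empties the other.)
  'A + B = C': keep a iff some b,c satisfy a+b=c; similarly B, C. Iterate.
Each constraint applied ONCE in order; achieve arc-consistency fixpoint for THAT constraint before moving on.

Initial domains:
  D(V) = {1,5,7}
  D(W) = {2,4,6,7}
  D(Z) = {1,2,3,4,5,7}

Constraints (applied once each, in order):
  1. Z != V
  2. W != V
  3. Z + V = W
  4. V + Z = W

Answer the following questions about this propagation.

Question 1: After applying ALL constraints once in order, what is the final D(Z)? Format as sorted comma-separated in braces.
Constraint 1 (Z != V) on D(Z)={1,2,3,4,5,7} D(V)={1,5,7}: no change
Constraint 2 (W != V) on D(W)={2,4,6,7} D(V)={1,5,7}: no change
Constraint 3 (Z + V = W) on D(Z)={1,2,3,4,5,7} D(V)={1,5,7} D(W)={2,4,6,7}: Z {1,2,3,4,5,7}->{1,2,3,5}; V {1,5,7}->{1,5}
Constraint 4 (V + Z = W) on D(V)={1,5} D(Z)={1,2,3,5} D(W)={2,4,6,7}: no change
So after all 4 constraints: D(Z) = {1,2,3,5}

Answer: {1,2,3,5}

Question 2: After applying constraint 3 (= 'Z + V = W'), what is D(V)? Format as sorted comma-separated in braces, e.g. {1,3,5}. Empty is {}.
Answer: {1,5}

Derivation:
Constraint 1 (Z != V) on D(Z)={1,2,3,4,5,7} D(V)={1,5,7}: no change
Constraint 2 (W != V) on D(W)={2,4,6,7} D(V)={1,5,7}: no change
Constraint 3 (Z + V = W) on D(Z)={1,2,3,4,5,7} D(V)={1,5,7} D(W)={2,4,6,7}: Z {1,2,3,4,5,7}->{1,2,3,5}; V {1,5,7}->{1,5}
So after constraint 3: D(V) = {1,5}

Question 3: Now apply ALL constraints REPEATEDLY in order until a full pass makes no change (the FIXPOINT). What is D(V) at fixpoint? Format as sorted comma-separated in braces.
pass 0 (initial): D(V)={1,5,7}
pass 1: V {1,5,7}->{1,5}; Z {1,2,3,4,5,7}->{1,2,3,5}
pass 2: no change
Fixpoint after 2 passes: D(V) = {1,5}

Answer: {1,5}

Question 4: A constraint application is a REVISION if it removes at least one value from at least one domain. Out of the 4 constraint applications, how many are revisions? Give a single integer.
Constraint 1 (Z != V) on D(Z)={1,2,3,4,5,7} D(V)={1,5,7}: no change => not a revision
Constraint 2 (W != V) on D(W)={2,4,6,7} D(V)={1,5,7}: no change => not a revision
Constraint 3 (Z + V = W) on D(Z)={1,2,3,4,5,7} D(V)={1,5,7} D(W)={2,4,6,7}: Z {1,2,3,4,5,7}->{1,2,3,5}; V {1,5,7}->{1,5} => REVISION
Constraint 4 (V + Z = W) on D(V)={1,5} D(Z)={1,2,3,5} D(W)={2,4,6,7}: no change => not a revision
Total revisions = 1

Answer: 1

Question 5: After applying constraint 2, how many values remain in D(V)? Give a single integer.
Constraint 1 (Z != V) on D(Z)={1,2,3,4,5,7} D(V)={1,5,7}: no change
Constraint 2 (W != V) on D(W)={2,4,6,7} D(V)={1,5,7}: no change
So after constraint 2: D(V)={1,5,7}, size = 3

Answer: 3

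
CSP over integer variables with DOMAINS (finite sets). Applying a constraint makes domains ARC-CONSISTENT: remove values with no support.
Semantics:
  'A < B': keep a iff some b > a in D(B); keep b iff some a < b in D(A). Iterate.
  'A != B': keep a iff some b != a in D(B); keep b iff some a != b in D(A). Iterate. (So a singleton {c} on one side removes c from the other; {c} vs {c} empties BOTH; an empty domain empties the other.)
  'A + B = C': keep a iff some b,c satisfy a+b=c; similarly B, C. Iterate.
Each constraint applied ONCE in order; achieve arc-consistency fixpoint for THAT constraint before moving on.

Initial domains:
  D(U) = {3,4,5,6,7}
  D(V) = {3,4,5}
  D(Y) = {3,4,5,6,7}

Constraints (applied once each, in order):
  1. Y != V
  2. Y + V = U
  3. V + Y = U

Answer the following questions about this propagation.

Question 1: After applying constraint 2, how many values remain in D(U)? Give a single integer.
Constraint 1 (Y != V) on D(Y)={3,4,5,6,7} D(V)={3,4,5}: no change
Constraint 2 (Y + V = U) on D(Y)={3,4,5,6,7} D(V)={3,4,5} D(U)={3,4,5,6,7}: Y {3,4,5,6,7}->{3,4}; V {3,4,5}->{3,4}; U {3,4,5,6,7}->{6,7}
So after constraint 2: D(U)={6,7}, size = 2

Answer: 2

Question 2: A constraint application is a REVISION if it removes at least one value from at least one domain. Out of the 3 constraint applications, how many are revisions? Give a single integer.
Answer: 1

Derivation:
Constraint 1 (Y != V) on D(Y)={3,4,5,6,7} D(V)={3,4,5}: no change => not a revision
Constraint 2 (Y + V = U) on D(Y)={3,4,5,6,7} D(V)={3,4,5} D(U)={3,4,5,6,7}: Y {3,4,5,6,7}->{3,4}; V {3,4,5}->{3,4}; U {3,4,5,6,7}->{6,7} => REVISION
Constraint 3 (V + Y = U) on D(V)={3,4} D(Y)={3,4} D(U)={6,7}: no change => not a revision
Total revisions = 1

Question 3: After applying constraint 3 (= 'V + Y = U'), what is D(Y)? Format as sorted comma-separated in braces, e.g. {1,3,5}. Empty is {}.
Constraint 1 (Y != V) on D(Y)={3,4,5,6,7} D(V)={3,4,5}: no change
Constraint 2 (Y + V = U) on D(Y)={3,4,5,6,7} D(V)={3,4,5} D(U)={3,4,5,6,7}: Y {3,4,5,6,7}->{3,4}; V {3,4,5}->{3,4}; U {3,4,5,6,7}->{6,7}
Constraint 3 (V + Y = U) on D(V)={3,4} D(Y)={3,4} D(U)={6,7}: no change
So after constraint 3: D(Y) = {3,4}

Answer: {3,4}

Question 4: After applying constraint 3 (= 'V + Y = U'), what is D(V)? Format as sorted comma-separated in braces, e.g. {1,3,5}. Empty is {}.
Answer: {3,4}

Derivation:
Constraint 1 (Y != V) on D(Y)={3,4,5,6,7} D(V)={3,4,5}: no change
Constraint 2 (Y + V = U) on D(Y)={3,4,5,6,7} D(V)={3,4,5} D(U)={3,4,5,6,7}: Y {3,4,5,6,7}->{3,4}; V {3,4,5}->{3,4}; U {3,4,5,6,7}->{6,7}
Constraint 3 (V + Y = U) on D(V)={3,4} D(Y)={3,4} D(U)={6,7}: no change
So after constraint 3: D(V) = {3,4}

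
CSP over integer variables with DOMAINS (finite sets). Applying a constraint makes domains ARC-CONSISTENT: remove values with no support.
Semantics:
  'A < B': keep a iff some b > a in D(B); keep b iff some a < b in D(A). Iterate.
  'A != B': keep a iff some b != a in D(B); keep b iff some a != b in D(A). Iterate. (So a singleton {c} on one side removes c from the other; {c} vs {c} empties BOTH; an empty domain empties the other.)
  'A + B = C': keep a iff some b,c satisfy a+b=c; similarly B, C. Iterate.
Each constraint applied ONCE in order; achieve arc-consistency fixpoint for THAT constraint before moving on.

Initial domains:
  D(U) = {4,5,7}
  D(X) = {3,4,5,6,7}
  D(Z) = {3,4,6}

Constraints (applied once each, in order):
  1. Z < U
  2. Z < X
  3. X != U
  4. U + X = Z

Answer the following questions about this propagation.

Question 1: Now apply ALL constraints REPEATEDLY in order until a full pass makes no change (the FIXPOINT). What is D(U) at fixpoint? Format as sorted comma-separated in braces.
Answer: {}

Derivation:
pass 0 (initial): D(U)={4,5,7}
pass 1: U {4,5,7}->{}; X {3,4,5,6,7}->{}; Z {3,4,6}->{}
pass 2: no change
Fixpoint after 2 passes: D(U) = {}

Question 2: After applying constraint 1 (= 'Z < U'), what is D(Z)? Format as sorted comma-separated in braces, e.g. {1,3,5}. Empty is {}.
Answer: {3,4,6}

Derivation:
Constraint 1 (Z < U) on D(Z)={3,4,6} D(U)={4,5,7}: no change
So after constraint 1: D(Z) = {3,4,6}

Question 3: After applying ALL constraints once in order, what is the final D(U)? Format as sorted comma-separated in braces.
Answer: {}

Derivation:
Constraint 1 (Z < U) on D(Z)={3,4,6} D(U)={4,5,7}: no change
Constraint 2 (Z < X) on D(Z)={3,4,6} D(X)={3,4,5,6,7}: X {3,4,5,6,7}->{4,5,6,7}
Constraint 3 (X != U) on D(X)={4,5,6,7} D(U)={4,5,7}: no change
Constraint 4 (U + X = Z) on D(U)={4,5,7} D(X)={4,5,6,7} D(Z)={3,4,6}: U {4,5,7}->{}; X {4,5,6,7}->{}; Z {3,4,6}->{}
So after all 4 constraints: D(U) = {}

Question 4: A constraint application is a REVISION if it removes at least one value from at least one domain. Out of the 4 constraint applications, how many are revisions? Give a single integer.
Constraint 1 (Z < U) on D(Z)={3,4,6} D(U)={4,5,7}: no change => not a revision
Constraint 2 (Z < X) on D(Z)={3,4,6} D(X)={3,4,5,6,7}: X {3,4,5,6,7}->{4,5,6,7} => REVISION
Constraint 3 (X != U) on D(X)={4,5,6,7} D(U)={4,5,7}: no change => not a revision
Constraint 4 (U + X = Z) on D(U)={4,5,7} D(X)={4,5,6,7} D(Z)={3,4,6}: U {4,5,7}->{}; X {4,5,6,7}->{}; Z {3,4,6}->{} => REVISION
Total revisions = 2

Answer: 2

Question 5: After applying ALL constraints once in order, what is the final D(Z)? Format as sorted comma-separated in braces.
Answer: {}

Derivation:
Constraint 1 (Z < U) on D(Z)={3,4,6} D(U)={4,5,7}: no change
Constraint 2 (Z < X) on D(Z)={3,4,6} D(X)={3,4,5,6,7}: X {3,4,5,6,7}->{4,5,6,7}
Constraint 3 (X != U) on D(X)={4,5,6,7} D(U)={4,5,7}: no change
Constraint 4 (U + X = Z) on D(U)={4,5,7} D(X)={4,5,6,7} D(Z)={3,4,6}: U {4,5,7}->{}; X {4,5,6,7}->{}; Z {3,4,6}->{}
So after all 4 constraints: D(Z) = {}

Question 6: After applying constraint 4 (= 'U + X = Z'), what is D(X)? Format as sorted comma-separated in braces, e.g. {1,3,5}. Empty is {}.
Constraint 1 (Z < U) on D(Z)={3,4,6} D(U)={4,5,7}: no change
Constraint 2 (Z < X) on D(Z)={3,4,6} D(X)={3,4,5,6,7}: X {3,4,5,6,7}->{4,5,6,7}
Constraint 3 (X != U) on D(X)={4,5,6,7} D(U)={4,5,7}: no change
Constraint 4 (U + X = Z) on D(U)={4,5,7} D(X)={4,5,6,7} D(Z)={3,4,6}: U {4,5,7}->{}; X {4,5,6,7}->{}; Z {3,4,6}->{}
So after constraint 4: D(X) = {}

Answer: {}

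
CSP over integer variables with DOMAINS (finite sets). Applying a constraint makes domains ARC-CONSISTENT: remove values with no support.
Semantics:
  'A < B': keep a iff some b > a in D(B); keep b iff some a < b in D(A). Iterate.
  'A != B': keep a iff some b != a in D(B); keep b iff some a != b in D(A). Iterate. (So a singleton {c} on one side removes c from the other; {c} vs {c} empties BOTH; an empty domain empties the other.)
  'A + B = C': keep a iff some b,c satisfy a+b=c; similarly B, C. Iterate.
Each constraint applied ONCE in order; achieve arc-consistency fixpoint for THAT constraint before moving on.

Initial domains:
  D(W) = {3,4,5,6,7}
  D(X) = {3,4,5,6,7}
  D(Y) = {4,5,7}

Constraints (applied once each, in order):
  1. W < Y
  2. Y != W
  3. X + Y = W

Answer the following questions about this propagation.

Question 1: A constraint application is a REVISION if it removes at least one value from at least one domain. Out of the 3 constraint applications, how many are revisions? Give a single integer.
Constraint 1 (W < Y) on D(W)={3,4,5,6,7} D(Y)={4,5,7}: W {3,4,5,6,7}->{3,4,5,6} => REVISION
Constraint 2 (Y != W) on D(Y)={4,5,7} D(W)={3,4,5,6}: no change => not a revision
Constraint 3 (X + Y = W) on D(X)={3,4,5,6,7} D(Y)={4,5,7} D(W)={3,4,5,6}: X {3,4,5,6,7}->{}; Y {4,5,7}->{}; W {3,4,5,6}->{} => REVISION
Total revisions = 2

Answer: 2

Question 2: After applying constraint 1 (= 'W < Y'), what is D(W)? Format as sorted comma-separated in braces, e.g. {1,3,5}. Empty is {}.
Constraint 1 (W < Y) on D(W)={3,4,5,6,7} D(Y)={4,5,7}: W {3,4,5,6,7}->{3,4,5,6}
So after constraint 1: D(W) = {3,4,5,6}

Answer: {3,4,5,6}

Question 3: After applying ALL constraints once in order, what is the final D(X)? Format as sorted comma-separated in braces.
Answer: {}

Derivation:
Constraint 1 (W < Y) on D(W)={3,4,5,6,7} D(Y)={4,5,7}: W {3,4,5,6,7}->{3,4,5,6}
Constraint 2 (Y != W) on D(Y)={4,5,7} D(W)={3,4,5,6}: no change
Constraint 3 (X + Y = W) on D(X)={3,4,5,6,7} D(Y)={4,5,7} D(W)={3,4,5,6}: X {3,4,5,6,7}->{}; Y {4,5,7}->{}; W {3,4,5,6}->{}
So after all 3 constraints: D(X) = {}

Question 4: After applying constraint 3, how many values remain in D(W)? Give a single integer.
Constraint 1 (W < Y) on D(W)={3,4,5,6,7} D(Y)={4,5,7}: W {3,4,5,6,7}->{3,4,5,6}
Constraint 2 (Y != W) on D(Y)={4,5,7} D(W)={3,4,5,6}: no change
Constraint 3 (X + Y = W) on D(X)={3,4,5,6,7} D(Y)={4,5,7} D(W)={3,4,5,6}: X {3,4,5,6,7}->{}; Y {4,5,7}->{}; W {3,4,5,6}->{}
So after constraint 3: D(W)={}, size = 0

Answer: 0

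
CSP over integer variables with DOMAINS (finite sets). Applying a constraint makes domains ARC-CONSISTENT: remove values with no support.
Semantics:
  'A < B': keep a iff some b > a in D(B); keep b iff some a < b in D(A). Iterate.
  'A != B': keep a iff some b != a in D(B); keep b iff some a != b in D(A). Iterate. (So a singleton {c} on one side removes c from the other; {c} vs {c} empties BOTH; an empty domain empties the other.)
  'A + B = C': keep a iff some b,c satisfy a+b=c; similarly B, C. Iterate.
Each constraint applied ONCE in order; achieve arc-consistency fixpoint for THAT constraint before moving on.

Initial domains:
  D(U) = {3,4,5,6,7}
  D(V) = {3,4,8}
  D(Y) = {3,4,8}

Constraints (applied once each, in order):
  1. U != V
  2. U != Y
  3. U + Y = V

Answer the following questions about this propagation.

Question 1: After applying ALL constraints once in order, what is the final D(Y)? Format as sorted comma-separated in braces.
Constraint 1 (U != V) on D(U)={3,4,5,6,7} D(V)={3,4,8}: no change
Constraint 2 (U != Y) on D(U)={3,4,5,6,7} D(Y)={3,4,8}: no change
Constraint 3 (U + Y = V) on D(U)={3,4,5,6,7} D(Y)={3,4,8} D(V)={3,4,8}: U {3,4,5,6,7}->{4,5}; Y {3,4,8}->{3,4}; V {3,4,8}->{8}
So after all 3 constraints: D(Y) = {3,4}

Answer: {3,4}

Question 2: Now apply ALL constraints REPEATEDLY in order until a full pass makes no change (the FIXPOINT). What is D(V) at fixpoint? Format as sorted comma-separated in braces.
Answer: {8}

Derivation:
pass 0 (initial): D(V)={3,4,8}
pass 1: U {3,4,5,6,7}->{4,5}; V {3,4,8}->{8}; Y {3,4,8}->{3,4}
pass 2: no change
Fixpoint after 2 passes: D(V) = {8}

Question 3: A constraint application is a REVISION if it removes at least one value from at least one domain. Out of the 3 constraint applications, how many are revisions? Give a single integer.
Answer: 1

Derivation:
Constraint 1 (U != V) on D(U)={3,4,5,6,7} D(V)={3,4,8}: no change => not a revision
Constraint 2 (U != Y) on D(U)={3,4,5,6,7} D(Y)={3,4,8}: no change => not a revision
Constraint 3 (U + Y = V) on D(U)={3,4,5,6,7} D(Y)={3,4,8} D(V)={3,4,8}: U {3,4,5,6,7}->{4,5}; Y {3,4,8}->{3,4}; V {3,4,8}->{8} => REVISION
Total revisions = 1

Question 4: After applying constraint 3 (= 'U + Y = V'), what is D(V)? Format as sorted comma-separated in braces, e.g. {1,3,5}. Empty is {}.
Constraint 1 (U != V) on D(U)={3,4,5,6,7} D(V)={3,4,8}: no change
Constraint 2 (U != Y) on D(U)={3,4,5,6,7} D(Y)={3,4,8}: no change
Constraint 3 (U + Y = V) on D(U)={3,4,5,6,7} D(Y)={3,4,8} D(V)={3,4,8}: U {3,4,5,6,7}->{4,5}; Y {3,4,8}->{3,4}; V {3,4,8}->{8}
So after constraint 3: D(V) = {8}

Answer: {8}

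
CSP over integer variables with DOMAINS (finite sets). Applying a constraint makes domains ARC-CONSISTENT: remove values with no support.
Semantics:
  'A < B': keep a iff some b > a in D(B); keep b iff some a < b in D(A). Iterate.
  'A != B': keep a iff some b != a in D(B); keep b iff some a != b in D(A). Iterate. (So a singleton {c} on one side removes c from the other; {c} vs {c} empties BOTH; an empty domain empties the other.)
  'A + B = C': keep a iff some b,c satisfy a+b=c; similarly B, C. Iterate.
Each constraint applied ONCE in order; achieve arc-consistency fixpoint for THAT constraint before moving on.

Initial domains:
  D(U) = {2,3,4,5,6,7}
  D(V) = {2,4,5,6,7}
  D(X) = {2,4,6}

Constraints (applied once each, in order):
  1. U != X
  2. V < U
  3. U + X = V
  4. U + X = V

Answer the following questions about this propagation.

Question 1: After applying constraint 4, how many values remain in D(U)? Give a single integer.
Answer: 2

Derivation:
Constraint 1 (U != X) on D(U)={2,3,4,5,6,7} D(X)={2,4,6}: no change
Constraint 2 (V < U) on D(V)={2,4,5,6,7} D(U)={2,3,4,5,6,7}: V {2,4,5,6,7}->{2,4,5,6}; U {2,3,4,5,6,7}->{3,4,5,6,7}
Constraint 3 (U + X = V) on D(U)={3,4,5,6,7} D(X)={2,4,6} D(V)={2,4,5,6}: U {3,4,5,6,7}->{3,4}; X {2,4,6}->{2}; V {2,4,5,6}->{5,6}
Constraint 4 (U + X = V) on D(U)={3,4} D(X)={2} D(V)={5,6}: no change
So after constraint 4: D(U)={3,4}, size = 2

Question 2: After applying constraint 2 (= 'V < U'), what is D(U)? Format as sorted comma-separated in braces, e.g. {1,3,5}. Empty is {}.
Constraint 1 (U != X) on D(U)={2,3,4,5,6,7} D(X)={2,4,6}: no change
Constraint 2 (V < U) on D(V)={2,4,5,6,7} D(U)={2,3,4,5,6,7}: V {2,4,5,6,7}->{2,4,5,6}; U {2,3,4,5,6,7}->{3,4,5,6,7}
So after constraint 2: D(U) = {3,4,5,6,7}

Answer: {3,4,5,6,7}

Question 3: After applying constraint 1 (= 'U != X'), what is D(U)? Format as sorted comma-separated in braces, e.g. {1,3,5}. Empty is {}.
Answer: {2,3,4,5,6,7}

Derivation:
Constraint 1 (U != X) on D(U)={2,3,4,5,6,7} D(X)={2,4,6}: no change
So after constraint 1: D(U) = {2,3,4,5,6,7}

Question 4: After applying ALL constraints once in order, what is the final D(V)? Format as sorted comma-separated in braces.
Constraint 1 (U != X) on D(U)={2,3,4,5,6,7} D(X)={2,4,6}: no change
Constraint 2 (V < U) on D(V)={2,4,5,6,7} D(U)={2,3,4,5,6,7}: V {2,4,5,6,7}->{2,4,5,6}; U {2,3,4,5,6,7}->{3,4,5,6,7}
Constraint 3 (U + X = V) on D(U)={3,4,5,6,7} D(X)={2,4,6} D(V)={2,4,5,6}: U {3,4,5,6,7}->{3,4}; X {2,4,6}->{2}; V {2,4,5,6}->{5,6}
Constraint 4 (U + X = V) on D(U)={3,4} D(X)={2} D(V)={5,6}: no change
So after all 4 constraints: D(V) = {5,6}

Answer: {5,6}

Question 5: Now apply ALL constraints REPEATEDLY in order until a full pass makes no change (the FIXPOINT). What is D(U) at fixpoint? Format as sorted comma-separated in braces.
pass 0 (initial): D(U)={2,3,4,5,6,7}
pass 1: U {2,3,4,5,6,7}->{3,4}; V {2,4,5,6,7}->{5,6}; X {2,4,6}->{2}
pass 2: U {3,4}->{}; V {5,6}->{}; X {2}->{}
pass 3: no change
Fixpoint after 3 passes: D(U) = {}

Answer: {}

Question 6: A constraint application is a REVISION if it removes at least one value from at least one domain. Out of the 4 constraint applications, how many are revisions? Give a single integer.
Answer: 2

Derivation:
Constraint 1 (U != X) on D(U)={2,3,4,5,6,7} D(X)={2,4,6}: no change => not a revision
Constraint 2 (V < U) on D(V)={2,4,5,6,7} D(U)={2,3,4,5,6,7}: V {2,4,5,6,7}->{2,4,5,6}; U {2,3,4,5,6,7}->{3,4,5,6,7} => REVISION
Constraint 3 (U + X = V) on D(U)={3,4,5,6,7} D(X)={2,4,6} D(V)={2,4,5,6}: U {3,4,5,6,7}->{3,4}; X {2,4,6}->{2}; V {2,4,5,6}->{5,6} => REVISION
Constraint 4 (U + X = V) on D(U)={3,4} D(X)={2} D(V)={5,6}: no change => not a revision
Total revisions = 2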